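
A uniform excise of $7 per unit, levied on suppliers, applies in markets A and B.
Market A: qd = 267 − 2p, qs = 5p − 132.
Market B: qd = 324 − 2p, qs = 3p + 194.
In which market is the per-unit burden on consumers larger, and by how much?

Market A: pre-tax p* = $57, q* = 153; post-tax q = 143; per-unit burden on consumers = $5.
Market B: pre-tax p* = $26, q* = 272; post-tax q = 263.6; per-unit burden on consumers = $4.2.
Difference: $5 vs $4.2 → market A is larger by $0.8.

Market A, by $0.8.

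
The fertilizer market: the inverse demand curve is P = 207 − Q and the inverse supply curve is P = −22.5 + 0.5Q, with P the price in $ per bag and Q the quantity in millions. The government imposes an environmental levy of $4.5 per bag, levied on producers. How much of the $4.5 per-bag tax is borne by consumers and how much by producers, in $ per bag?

Consumers bear $3 per bag; producers bear $1.5 per bag.

Inverting to Q(P) form: Qd = 207 − P; Qs = 2P + 45.
Before the tax: set 207 − P = 2P + 45 → P* = $54, Q* = 153.
With the tax collected from producers, supply shifts: Qs = 2(P − 4.5) + 45.
New equilibrium: consumers pay $57, producers receive $52.5, Q = 150. (Wedge: Pb − Ps = 4.5.)
Burden on consumers: $3; on producers: $1.5. (They sum to $4.5.)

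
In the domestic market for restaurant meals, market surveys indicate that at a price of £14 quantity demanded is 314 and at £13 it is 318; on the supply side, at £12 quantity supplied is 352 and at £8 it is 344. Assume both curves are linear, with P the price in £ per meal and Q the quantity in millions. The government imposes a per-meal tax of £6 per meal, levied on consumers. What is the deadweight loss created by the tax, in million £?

Demand slope: (318 − 314)/(13 − 14) = -4, so Qd = 370 − 4P.
Supply slope: (344 − 352)/(8 − 12) = 2, so Qs = 2P + 328.
Without the tax, 370 − 4P = 2P + 328 gives 6P = 42, so P* = £7 and Q* = 342.
With the tax collected from consumers, demand (in seller-price terms) shifts: Qd = 370 − 4(P + 6).
Solving gives Q = 334 with consumers paying £9 and suppliers receiving £3 (the £6 wedge).
Quantity falls by |ΔQ| = |342 − 334| = 8.
DWL = ½ · t · |ΔQ| = ½ · 6 · 8 = £24.

Deadweight loss = £24 million.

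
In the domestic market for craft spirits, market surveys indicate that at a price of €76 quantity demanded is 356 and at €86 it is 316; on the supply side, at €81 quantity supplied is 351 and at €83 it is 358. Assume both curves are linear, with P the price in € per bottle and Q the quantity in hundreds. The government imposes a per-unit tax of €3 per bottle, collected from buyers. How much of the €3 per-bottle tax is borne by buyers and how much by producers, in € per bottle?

Demand slope: (316 − 356)/(86 − 76) = -4, so Qd = 660 − 4P.
Supply slope: (358 − 351)/(83 − 81) = 3.5, so Qs = 3.5P + 67.5.
Without the tax, 660 − 4P = 3.5P + 67.5 gives 7.5P = 592.5, so P* = €79 and Q* = 344.
With the tax collected from buyers, demand (in seller-price terms) shifts: Qd = 660 − 4(P + 3).
New equilibrium: buyers pay €80.4, producers receive €77.4, Q = 338.4. (Wedge: Pb − Ps = 3.)
Burden on buyers: €1.4; on producers: €1.6. (They sum to €3.)
The less price-elastic side of the market bears the larger share of a per-unit tax.

Buyers bear €1.4 per bottle; producers bear €1.6 per bottle.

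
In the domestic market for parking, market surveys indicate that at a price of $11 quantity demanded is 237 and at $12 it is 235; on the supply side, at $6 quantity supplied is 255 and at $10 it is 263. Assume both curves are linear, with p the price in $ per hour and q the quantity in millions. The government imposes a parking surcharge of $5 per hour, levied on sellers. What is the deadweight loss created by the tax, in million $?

Deadweight loss = $12.5 million.

Demand slope: (235 − 237)/(12 − 11) = -2, so qd = 259 − 2p.
Supply slope: (263 − 255)/(10 − 6) = 2, so qs = 2p + 243.
Before the tax: set 259 − 2p = 2p + 243 → p* = $4, q* = 251.
With the tax collected from sellers, supply shifts: qs = 2(p − 5) + 243.
New equilibrium: buyers pay $6.5, sellers receive $1.5, q = 246. (Wedge: pb − ps = 5.)
Quantity falls by |ΔQ| = |251 − 246| = 5.
DWL = ½ · t · |ΔQ| = ½ · 5 · 5 = $12.5.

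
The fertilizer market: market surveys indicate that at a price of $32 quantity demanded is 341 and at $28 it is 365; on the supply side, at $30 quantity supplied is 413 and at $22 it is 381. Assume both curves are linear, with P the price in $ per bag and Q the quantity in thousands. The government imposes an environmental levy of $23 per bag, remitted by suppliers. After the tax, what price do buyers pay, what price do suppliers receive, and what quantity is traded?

Buyers pay $33.2; suppliers receive $10.2; quantity = 333.8.

Demand slope: (365 − 341)/(28 − 32) = -6, so Qd = 533 − 6P.
Supply slope: (381 − 413)/(22 − 30) = 4, so Qs = 4P + 293.
Before the tax: set 533 − 6P = 4P + 293 → P* = $24, Q* = 389.
With the tax collected from suppliers, supply shifts: Qs = 4(P − 23) + 293.
New equilibrium: buyers pay $33.2, suppliers receive $10.2, Q = 333.8. (Wedge: Pb − Ps = 23.)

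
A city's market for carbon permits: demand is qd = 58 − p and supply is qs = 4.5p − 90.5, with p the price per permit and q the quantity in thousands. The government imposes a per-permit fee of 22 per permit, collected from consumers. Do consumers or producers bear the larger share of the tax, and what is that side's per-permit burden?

Without the tax, 58 − p = 4.5p − 90.5 gives 5.5p = 148.5, so p* = 27 and q* = 31.
With the tax collected from consumers, demand (in seller-price terms) shifts: qd = 58 − (p + 22).
New equilibrium: consumers pay 45, producers receive 23, q = 13. (Wedge: pb − ps = 22.)
Per-permit burden: consumers 18, producers 4.
Consumers take the larger share because demand is less price-elastic here (demand slope 1 vs supply slope 4.5).

Consumers bear the larger share: 18 per permit.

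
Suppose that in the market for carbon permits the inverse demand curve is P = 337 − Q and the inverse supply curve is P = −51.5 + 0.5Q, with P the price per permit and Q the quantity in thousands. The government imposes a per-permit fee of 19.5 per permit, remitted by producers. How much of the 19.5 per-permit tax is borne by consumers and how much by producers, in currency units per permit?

Consumers bear 13 per permit; producers bear 6.5 per permit.

Inverting to Q(P) form: Qd = 337 − P; Qs = 2P + 103.
Before the tax: set 337 − P = 2P + 103 → P* = 78, Q* = 259.
With the tax collected from producers, supply shifts: Qs = 2(P − 19.5) + 103.
Solving gives Q = 246 with consumers paying 91 and producers receiving 71.5 (the 19.5 wedge).
Burden on consumers: 13; on producers: 6.5. (They sum to 19.5.)
The less price-elastic side of the market bears the larger share of a per-unit tax.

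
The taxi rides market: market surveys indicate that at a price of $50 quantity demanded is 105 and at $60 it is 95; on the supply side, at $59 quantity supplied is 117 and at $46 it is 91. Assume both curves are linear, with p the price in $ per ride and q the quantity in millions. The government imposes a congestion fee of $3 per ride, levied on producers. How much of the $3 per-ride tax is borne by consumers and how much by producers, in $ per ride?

Consumers bear $2 per ride; producers bear $1 per ride.

Demand slope: (95 − 105)/(60 − 50) = -1, so qd = 155 − p.
Supply slope: (91 − 117)/(46 − 59) = 2, so qs = 2p − 1.
Without the tax, 155 − p = 2p − 1 gives 3p = 156, so p* = $52 and q* = 103.
With the tax collected from producers, supply shifts: qs = 2(p − 3) − 1.
Solving gives q = 101 with consumers paying $54 and producers receiving $51 (the $3 wedge).
Burden on consumers: $2; on producers: $1. (They sum to $3.)
The less price-elastic side of the market bears the larger share of a per-unit tax.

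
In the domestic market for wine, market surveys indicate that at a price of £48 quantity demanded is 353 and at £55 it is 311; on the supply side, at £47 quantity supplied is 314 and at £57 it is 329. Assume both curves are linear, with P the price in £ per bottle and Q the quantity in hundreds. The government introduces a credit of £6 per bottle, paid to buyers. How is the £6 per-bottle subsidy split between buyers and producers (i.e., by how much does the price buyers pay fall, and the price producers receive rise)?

Demand slope: (311 − 353)/(55 − 48) = -6, so Qd = 641 − 6P.
Supply slope: (329 − 314)/(57 − 47) = 1.5, so Qs = 1.5P + 243.5.
Before the subsidy: set 641 − 6P = 1.5P + 243.5 → P* = £53, Q* = 323.
With a per-unit subsidy paid to buyers, each effectively pays P − 6, so demand becomes Qd = 641 − 6(P − 6).
Solving gives Q = 330.2 with buyers paying £51.8 and producers receiving £57.8 (the £6 wedge).
Gain to buyers: £1.2; to producers: £4.8. (They sum to £6.)

Buyers gain £1.2 per bottle; producers gain £4.8 per bottle.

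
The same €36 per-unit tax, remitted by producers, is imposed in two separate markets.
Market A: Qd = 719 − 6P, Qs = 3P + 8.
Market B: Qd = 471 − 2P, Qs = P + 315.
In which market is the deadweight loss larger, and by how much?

Market A, by €864.

Market A: pre-tax P* = €79, Q* = 245; post-tax Q = 173; deadweight loss = €1296.
Market B: pre-tax P* = €52, Q* = 367; post-tax Q = 343; deadweight loss = €432.
Difference: €1296 vs €432 → market A is larger by €864.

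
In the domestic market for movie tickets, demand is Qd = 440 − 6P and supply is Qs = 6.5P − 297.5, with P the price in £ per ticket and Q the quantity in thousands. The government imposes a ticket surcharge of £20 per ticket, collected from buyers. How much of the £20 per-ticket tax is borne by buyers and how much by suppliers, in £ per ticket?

Without the tax, 440 − 6P = 6.5P − 297.5 gives 12.5P = 737.5, so P* = £59 and Q* = 86.
With the tax collected from buyers, demand (in seller-price terms) shifts: Qd = 440 − 6(P + 20).
New equilibrium: buyers pay £69.4, suppliers receive £49.4, Q = 23.6. (Wedge: Pb − Ps = 20.)
Burden on buyers: £10.4; on suppliers: £9.6. (They sum to £20.)

Buyers bear £10.4 per ticket; suppliers bear £9.6 per ticket.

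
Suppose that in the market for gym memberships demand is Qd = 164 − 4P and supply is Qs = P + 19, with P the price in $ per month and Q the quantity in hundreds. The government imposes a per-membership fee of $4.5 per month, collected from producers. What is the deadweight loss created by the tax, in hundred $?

Deadweight loss = $8.1 hundred.

Without the tax, 164 − 4P = P + 19 gives 5P = 145, so P* = $29 and Q* = 48.
With the tax collected from producers, supply shifts: Qs = (P − 4.5) + 19.
Solving gives Q = 44.4 with buyers paying $29.9 and producers receiving $25.4 (the $4.5 wedge).
Quantity falls by |ΔQ| = |48 − 44.4| = 3.6.
DWL = ½ · t · |ΔQ| = ½ · 4.5 · 3.6 = $8.1.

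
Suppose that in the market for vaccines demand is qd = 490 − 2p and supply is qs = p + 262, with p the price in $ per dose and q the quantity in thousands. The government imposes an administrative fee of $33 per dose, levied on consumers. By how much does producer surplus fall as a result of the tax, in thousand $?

Producer surplus falls by $7194 thousand.

Before the tax: set 490 − 2p = p + 262 → p* = $76, q* = 338.
With the tax collected from consumers, demand (in seller-price terms) shifts: qd = 490 − 2(p + 33).
Solving gives q = 316 with consumers paying $87 and sellers receiving $54 (the $33 wedge).
ΔPS is the trapezoid between Q = 316 and Q = 338 of height $22: ½ · (338 + 316) · 22 = $7194.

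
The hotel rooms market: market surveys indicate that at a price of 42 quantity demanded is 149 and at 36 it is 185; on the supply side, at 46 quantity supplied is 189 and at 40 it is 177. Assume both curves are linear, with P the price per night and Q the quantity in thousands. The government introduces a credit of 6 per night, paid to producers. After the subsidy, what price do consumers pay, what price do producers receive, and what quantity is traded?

Consumers pay 36.5; producers receive 42.5; quantity = 182.

Demand slope: (185 − 149)/(36 − 42) = -6, so Qd = 401 − 6P.
Supply slope: (177 − 189)/(40 − 46) = 2, so Qs = 2P + 97.
Before the subsidy: set 401 − 6P = 2P + 97 → P* = 38, Q* = 173.
With a per-unit subsidy paid to producers, each receives P + 6 per unit sold, so supply becomes Qs = 2(P + 6) + 97.
New equilibrium: consumers pay 36.5, producers receive 42.5, Q = 182. (Wedge: Pb − Ps = −6.)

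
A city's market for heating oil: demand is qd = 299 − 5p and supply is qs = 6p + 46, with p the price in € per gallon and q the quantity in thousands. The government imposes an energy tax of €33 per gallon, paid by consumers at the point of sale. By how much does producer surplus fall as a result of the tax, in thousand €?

Producer surplus falls by €2085 thousand.

Without the tax, 299 − 5p = 6p + 46 gives 11p = 253, so p* = €23 and q* = 184.
With the tax collected from consumers, demand (in seller-price terms) shifts: qd = 299 − 5(p + 33).
New equilibrium: consumers pay €41, suppliers receive €8, q = 94. (Wedge: pb − ps = 33.)
ΔPS is the trapezoid between Q = 94 and Q = 184 of height €15: ½ · (184 + 94) · 15 = €2085.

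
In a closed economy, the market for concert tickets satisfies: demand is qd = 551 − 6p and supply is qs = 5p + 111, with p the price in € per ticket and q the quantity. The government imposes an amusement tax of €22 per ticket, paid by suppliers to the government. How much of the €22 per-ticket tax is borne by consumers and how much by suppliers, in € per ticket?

Consumers bear €10 per ticket; suppliers bear €12 per ticket.

Before the tax: set 551 − 6p = 5p + 111 → p* = €40, q* = 311.
With the tax collected from suppliers, supply shifts: qs = 5(p − 22) + 111.
New equilibrium: consumers pay €50, suppliers receive €28, q = 251. (Wedge: pb − ps = 22.)
Burden on consumers: €10; on suppliers: €12. (They sum to €22.)
The less price-elastic side of the market bears the larger share of a per-unit tax.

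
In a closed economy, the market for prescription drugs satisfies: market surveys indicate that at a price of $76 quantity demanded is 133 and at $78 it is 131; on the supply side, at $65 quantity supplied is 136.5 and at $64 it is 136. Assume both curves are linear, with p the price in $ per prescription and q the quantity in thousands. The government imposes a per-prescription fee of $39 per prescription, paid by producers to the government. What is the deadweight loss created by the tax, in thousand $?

Deadweight loss = $253.5 thousand.

Demand slope: (131 − 133)/(78 − 76) = -1, so qd = 209 − p.
Supply slope: (136 − 136.5)/(64 − 65) = 0.5, so qs = 0.5p + 104.
Before the tax: set 209 − p = 0.5p + 104 → p* = $70, q* = 139.
With the tax collected from producers, supply shifts: qs = 0.5(p − 39) + 104.
New equilibrium: buyers pay $83, producers receive $44, q = 126. (Wedge: pb − ps = 39.)
Quantity falls by |ΔQ| = |139 − 126| = 13.
DWL = ½ · t · |ΔQ| = ½ · 39 · 13 = $253.5.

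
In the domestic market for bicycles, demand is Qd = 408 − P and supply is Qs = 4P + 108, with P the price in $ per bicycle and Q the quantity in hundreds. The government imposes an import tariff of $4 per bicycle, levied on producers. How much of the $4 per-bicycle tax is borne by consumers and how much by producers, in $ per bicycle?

Consumers bear $3.2 per bicycle; producers bear $0.8 per bicycle.

Without the tax, 408 − P = 4P + 108 gives 5P = 300, so P* = $60 and Q* = 348.
With the tax collected from producers, supply shifts: Qs = 4(P − 4) + 108.
New equilibrium: consumers pay $63.2, producers receive $59.2, Q = 344.8. (Wedge: Pb − Ps = 4.)
Burden on consumers: $3.2; on producers: $0.8. (They sum to $4.)
The less price-elastic side of the market bears the larger share of a per-unit tax.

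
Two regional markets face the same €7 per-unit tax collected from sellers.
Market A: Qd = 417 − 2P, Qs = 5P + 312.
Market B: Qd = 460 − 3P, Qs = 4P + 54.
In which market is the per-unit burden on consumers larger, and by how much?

Market A: pre-tax P* = €15, Q* = 387; post-tax Q = 377; per-unit burden on consumers = €5.
Market B: pre-tax P* = €58, Q* = 286; post-tax Q = 274; per-unit burden on consumers = €4.
Difference: €5 vs €4 → market A is larger by €1.

Market A, by €1.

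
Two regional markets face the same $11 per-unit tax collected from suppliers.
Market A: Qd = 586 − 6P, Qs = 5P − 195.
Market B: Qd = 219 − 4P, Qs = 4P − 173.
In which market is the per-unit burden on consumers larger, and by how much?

Market B, by $0.5.

Market A: pre-tax P* = $71, Q* = 160; post-tax Q = 130; per-unit burden on consumers = $5.
Market B: pre-tax P* = $49, Q* = 23; post-tax Q = 1; per-unit burden on consumers = $5.5.
Difference: $5 vs $5.5 → market B is larger by $0.5.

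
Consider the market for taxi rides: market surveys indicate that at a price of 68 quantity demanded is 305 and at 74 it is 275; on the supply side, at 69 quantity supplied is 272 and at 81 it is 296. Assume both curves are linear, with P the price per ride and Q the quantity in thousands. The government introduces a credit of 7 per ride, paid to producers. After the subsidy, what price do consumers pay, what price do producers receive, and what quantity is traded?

Demand slope: (275 − 305)/(74 − 68) = -5, so Qd = 645 − 5P.
Supply slope: (296 − 272)/(81 − 69) = 2, so Qs = 2P + 134.
Without the subsidy, 645 − 5P = 2P + 134 gives 7P = 511, so P* = 73 and Q* = 280.
With a per-unit subsidy paid to producers, each receives P + 7 per unit sold, so supply becomes Qs = 2(P + 7) + 134.
New equilibrium: consumers pay 71, producers receive 78, Q = 290. (Wedge: Pb − Ps = −7.)

Consumers pay 71; producers receive 78; quantity = 290.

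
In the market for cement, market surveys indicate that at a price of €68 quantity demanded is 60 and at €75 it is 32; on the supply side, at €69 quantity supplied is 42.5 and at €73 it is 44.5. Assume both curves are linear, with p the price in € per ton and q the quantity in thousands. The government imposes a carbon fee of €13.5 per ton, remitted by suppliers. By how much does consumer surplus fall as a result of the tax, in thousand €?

Demand slope: (32 − 60)/(75 − 68) = -4, so qd = 332 − 4p.
Supply slope: (44.5 − 42.5)/(73 − 69) = 0.5, so qs = 0.5p + 8.
Before the tax: set 332 − 4p = 0.5p + 8 → p* = €72, q* = 44.
With the tax collected from suppliers, supply shifts: qs = 0.5(p − 13.5) + 8.
Solving gives q = 38 with buyers paying €73.5 and suppliers receiving €60 (the €13.5 wedge).
ΔCS is the trapezoid between Q = 38 and Q = 44 of height €1.5: ½ · (44 + 38) · 1.5 = €61.5.

Consumer surplus falls by €61.5 thousand.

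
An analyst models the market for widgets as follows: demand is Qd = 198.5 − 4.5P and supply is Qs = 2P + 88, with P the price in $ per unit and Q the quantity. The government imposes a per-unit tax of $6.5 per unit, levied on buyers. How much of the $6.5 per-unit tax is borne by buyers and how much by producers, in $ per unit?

Buyers bear $2 per unit; producers bear $4.5 per unit.

Before the tax: set 198.5 − 4.5P = 2P + 88 → P* = $17, Q* = 122.
With the tax collected from buyers, demand (in seller-price terms) shifts: Qd = 198.5 − 4.5(P + 6.5).
Solving gives Q = 113 with buyers paying $19 and producers receiving $12.5 (the $6.5 wedge).
Burden on buyers: $2; on producers: $4.5. (They sum to $6.5.)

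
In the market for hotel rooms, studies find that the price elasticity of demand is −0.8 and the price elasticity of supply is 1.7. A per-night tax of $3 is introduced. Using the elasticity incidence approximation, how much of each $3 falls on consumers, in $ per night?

Incidence ratio: consumers' share ≈ εs / (εs + |εd|) = 1.7 / (1.7 + 0.8) = 0.68.
So consumers bear ≈ 0.68 × $3 = $2.04; suppliers bear $0.96.

Consumers bear ≈ $2.04 per night.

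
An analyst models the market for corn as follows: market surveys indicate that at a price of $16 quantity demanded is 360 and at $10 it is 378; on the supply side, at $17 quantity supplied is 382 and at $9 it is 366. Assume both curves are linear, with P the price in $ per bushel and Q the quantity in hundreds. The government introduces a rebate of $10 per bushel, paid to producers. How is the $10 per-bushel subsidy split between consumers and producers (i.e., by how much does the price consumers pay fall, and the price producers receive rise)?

Demand slope: (378 − 360)/(10 − 16) = -3, so Qd = 408 − 3P.
Supply slope: (366 − 382)/(9 − 17) = 2, so Qs = 2P + 348.
Before the subsidy: set 408 − 3P = 2P + 348 → P* = $12, Q* = 372.
With a per-unit subsidy paid to producers, each receives P + 10 per unit sold, so supply becomes Qs = 2(P + 10) + 348.
Solving gives Q = 384 with consumers paying $8 and producers receiving $18 (the $10 wedge).
Gain to consumers: $4; to producers: $6. (They sum to $10.)

Consumers gain $4 per bushel; producers gain $6 per bushel.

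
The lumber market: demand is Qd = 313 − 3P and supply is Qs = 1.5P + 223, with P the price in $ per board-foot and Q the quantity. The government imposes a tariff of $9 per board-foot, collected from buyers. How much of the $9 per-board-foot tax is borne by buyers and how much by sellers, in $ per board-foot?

Before the tax: set 313 − 3P = 1.5P + 223 → P* = $20, Q* = 253.
With the tax collected from buyers, demand (in seller-price terms) shifts: Qd = 313 − 3(P + 9).
New equilibrium: buyers pay $23, sellers receive $14, Q = 244. (Wedge: Pb − Ps = 9.)
Burden on buyers: $3; on sellers: $6. (They sum to $9.)
The less price-elastic side of the market bears the larger share of a per-unit tax.

Buyers bear $3 per board-foot; sellers bear $6 per board-foot.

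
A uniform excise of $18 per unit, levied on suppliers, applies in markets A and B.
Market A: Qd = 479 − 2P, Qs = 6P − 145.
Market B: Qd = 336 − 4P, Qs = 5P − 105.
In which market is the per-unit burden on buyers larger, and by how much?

Market A, by $3.5.

Market A: pre-tax P* = $78, Q* = 323; post-tax Q = 296; per-unit burden on buyers = $13.5.
Market B: pre-tax P* = $49, Q* = 140; post-tax Q = 100; per-unit burden on buyers = $10.
Difference: $13.5 vs $10 → market A is larger by $3.5.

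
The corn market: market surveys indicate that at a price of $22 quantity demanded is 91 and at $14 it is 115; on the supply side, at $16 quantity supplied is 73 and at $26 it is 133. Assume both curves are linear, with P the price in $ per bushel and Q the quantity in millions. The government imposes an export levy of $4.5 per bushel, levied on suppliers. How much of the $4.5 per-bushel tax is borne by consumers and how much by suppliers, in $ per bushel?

Consumers bear $3 per bushel; suppliers bear $1.5 per bushel.

Demand slope: (115 − 91)/(14 − 22) = -3, so Qd = 157 − 3P.
Supply slope: (133 − 73)/(26 − 16) = 6, so Qs = 6P − 23.
Without the tax, 157 − 3P = 6P − 23 gives 9P = 180, so P* = $20 and Q* = 97.
With the tax collected from suppliers, supply shifts: Qs = 6(P − 4.5) − 23.
New equilibrium: consumers pay $23, suppliers receive $18.5, Q = 88. (Wedge: Pb − Ps = 4.5.)
Burden on consumers: $3; on suppliers: $1.5. (They sum to $4.5.)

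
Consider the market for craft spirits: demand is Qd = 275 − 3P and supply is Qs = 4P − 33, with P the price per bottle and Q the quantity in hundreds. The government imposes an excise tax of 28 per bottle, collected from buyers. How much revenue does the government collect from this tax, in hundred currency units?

Tax revenue = 2660 hundred.

Without the tax, 275 − 3P = 4P − 33 gives 7P = 308, so P* = 44 and Q* = 143.
With the tax collected from buyers, demand (in seller-price terms) shifts: Qd = 275 − 3(P + 28).
Solving gives Q = 95 with buyers paying 60 and producers receiving 32 (the 28 wedge).
Revenue = t · Q = 28 · 95 = 2660.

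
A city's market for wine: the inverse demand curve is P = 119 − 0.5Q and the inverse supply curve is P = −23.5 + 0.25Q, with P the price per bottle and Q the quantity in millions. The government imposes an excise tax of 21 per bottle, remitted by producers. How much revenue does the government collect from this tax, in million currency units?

Inverting to Q(P) form: Qd = 238 − 2P; Qs = 4P + 94.
Before the tax: set 238 − 2P = 4P + 94 → P* = 24, Q* = 190.
With the tax collected from producers, supply shifts: Qs = 4(P − 21) + 94.
New equilibrium: buyers pay 38, producers receive 17, Q = 162. (Wedge: Pb − Ps = 21.)
Revenue = t · Q = 21 · 162 = 3402.

Tax revenue = 3402 million.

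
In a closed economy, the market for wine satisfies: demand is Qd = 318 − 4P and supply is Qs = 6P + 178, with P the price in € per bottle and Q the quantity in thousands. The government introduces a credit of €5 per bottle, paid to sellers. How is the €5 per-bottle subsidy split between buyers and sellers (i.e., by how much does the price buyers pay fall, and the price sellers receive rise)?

Buyers gain €3 per bottle; sellers gain €2 per bottle.

Without the subsidy, 318 − 4P = 6P + 178 gives 10P = 140, so P* = €14 and Q* = 262.
With a per-unit subsidy paid to sellers, each receives P + 5 per unit sold, so supply becomes Qs = 6(P + 5) + 178.
Solving gives Q = 274 with buyers paying €11 and sellers receiving €16 (the €5 wedge).
Gain to buyers: €3; to sellers: €2. (They sum to €5.)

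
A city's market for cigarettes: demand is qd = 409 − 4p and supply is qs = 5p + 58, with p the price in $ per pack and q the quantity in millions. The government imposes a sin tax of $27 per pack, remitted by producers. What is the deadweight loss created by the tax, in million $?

Deadweight loss = $810 million.

Before the tax: set 409 − 4p = 5p + 58 → p* = $39, q* = 253.
With the tax collected from producers, supply shifts: qs = 5(p − 27) + 58.
Solving gives q = 193 with consumers paying $54 and producers receiving $27 (the $27 wedge).
Quantity falls by |ΔQ| = |253 − 193| = 60.
DWL = ½ · t · |ΔQ| = ½ · 27 · 60 = $810.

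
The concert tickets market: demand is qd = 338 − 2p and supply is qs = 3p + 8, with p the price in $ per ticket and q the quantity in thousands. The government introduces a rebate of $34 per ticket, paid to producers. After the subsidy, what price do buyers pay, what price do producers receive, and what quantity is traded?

Without the subsidy, 338 − 2p = 3p + 8 gives 5p = 330, so p* = $66 and q* = 206.
With a per-unit subsidy paid to producers, each receives p + 34 per unit sold, so supply becomes qs = 3(p + 34) + 8.
Solving gives q = 246.8 with buyers paying $45.6 and producers receiving $79.6 (the $34 wedge).

Buyers pay $45.6; producers receive $79.6; quantity = 246.8.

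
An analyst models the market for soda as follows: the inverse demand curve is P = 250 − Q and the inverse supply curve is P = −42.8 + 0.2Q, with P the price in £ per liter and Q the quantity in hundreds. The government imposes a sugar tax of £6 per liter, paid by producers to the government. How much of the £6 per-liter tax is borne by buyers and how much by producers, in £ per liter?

Inverting to Q(P) form: Qd = 250 − P; Qs = 5P + 214.
Without the tax, 250 − P = 5P + 214 gives 6P = 36, so P* = £6 and Q* = 244.
With the tax collected from producers, supply shifts: Qs = 5(P − 6) + 214.
New equilibrium: buyers pay £11, producers receive £5, Q = 239. (Wedge: Pb − Ps = 6.)
Burden on buyers: £5; on producers: £1. (They sum to £6.)
The less price-elastic side of the market bears the larger share of a per-unit tax.

Buyers bear £5 per liter; producers bear £1 per liter.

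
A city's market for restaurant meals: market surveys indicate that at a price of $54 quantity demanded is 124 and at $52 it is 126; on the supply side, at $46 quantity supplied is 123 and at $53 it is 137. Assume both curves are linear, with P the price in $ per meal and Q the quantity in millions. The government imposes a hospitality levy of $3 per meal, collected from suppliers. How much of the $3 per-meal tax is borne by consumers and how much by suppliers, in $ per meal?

Consumers bear $2 per meal; suppliers bear $1 per meal.

Demand slope: (126 − 124)/(52 − 54) = -1, so Qd = 178 − P.
Supply slope: (137 − 123)/(53 − 46) = 2, so Qs = 2P + 31.
Before the tax: set 178 − P = 2P + 31 → P* = $49, Q* = 129.
With the tax collected from suppliers, supply shifts: Qs = 2(P − 3) + 31.
New equilibrium: consumers pay $51, suppliers receive $48, Q = 127. (Wedge: Pb − Ps = 3.)
Burden on consumers: $2; on suppliers: $1. (They sum to $3.)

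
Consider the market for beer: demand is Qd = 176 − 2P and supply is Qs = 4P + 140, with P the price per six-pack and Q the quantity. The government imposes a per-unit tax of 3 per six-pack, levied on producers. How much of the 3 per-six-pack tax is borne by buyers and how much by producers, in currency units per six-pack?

Without the tax, 176 − 2P = 4P + 140 gives 6P = 36, so P* = 6 and Q* = 164.
With the tax collected from producers, supply shifts: Qs = 4(P − 3) + 140.
Solving gives Q = 160 with buyers paying 8 and producers receiving 5 (the 3 wedge).
Burden on buyers: 2; on producers: 1. (They sum to 3.)
The less price-elastic side of the market bears the larger share of a per-unit tax.

Buyers bear 2 per six-pack; producers bear 1 per six-pack.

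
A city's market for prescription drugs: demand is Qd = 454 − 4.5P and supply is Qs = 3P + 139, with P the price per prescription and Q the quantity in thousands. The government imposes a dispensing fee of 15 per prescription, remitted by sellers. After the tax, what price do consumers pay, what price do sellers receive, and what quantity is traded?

Without the tax, 454 − 4.5P = 3P + 139 gives 7.5P = 315, so P* = 42 and Q* = 265.
With the tax collected from sellers, supply shifts: Qs = 3(P − 15) + 139.
Solving gives Q = 238 with consumers paying 48 and sellers receiving 33 (the 15 wedge).
The less price-elastic side of the market bears the larger share of a per-unit tax.

Consumers pay 48; sellers receive 33; quantity = 238.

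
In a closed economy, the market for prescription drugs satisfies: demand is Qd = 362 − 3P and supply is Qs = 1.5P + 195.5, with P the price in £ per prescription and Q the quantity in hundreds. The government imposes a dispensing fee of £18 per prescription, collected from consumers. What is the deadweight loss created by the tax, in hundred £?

Deadweight loss = £162 hundred.

Without the tax, 362 − 3P = 1.5P + 195.5 gives 4.5P = 166.5, so P* = £37 and Q* = 251.
With the tax collected from consumers, demand (in seller-price terms) shifts: Qd = 362 − 3(P + 18).
New equilibrium: consumers pay £43, producers receive £25, Q = 233. (Wedge: Pb − Ps = 18.)
Quantity falls by |ΔQ| = |251 − 233| = 18.
DWL = ½ · t · |ΔQ| = ½ · 18 · 18 = £162.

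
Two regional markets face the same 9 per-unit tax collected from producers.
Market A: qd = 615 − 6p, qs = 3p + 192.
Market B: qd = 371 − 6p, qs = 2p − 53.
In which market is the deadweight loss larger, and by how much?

Market A, by 20.25.

Market A: pre-tax p* = 47, q* = 333; post-tax q = 315; deadweight loss = 81.
Market B: pre-tax p* = 53, q* = 53; post-tax q = 39.5; deadweight loss = 60.75.
Difference: 81 vs 60.75 → market A is larger by 20.25.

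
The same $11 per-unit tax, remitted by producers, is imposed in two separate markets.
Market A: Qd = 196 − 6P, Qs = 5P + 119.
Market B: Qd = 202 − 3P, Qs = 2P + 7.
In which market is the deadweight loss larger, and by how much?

Market A, by $92.4.

Market A: pre-tax P* = $7, Q* = 154; post-tax Q = 124; deadweight loss = $165.
Market B: pre-tax P* = $39, Q* = 85; post-tax Q = 71.8; deadweight loss = $72.6.
Difference: $165 vs $72.6 → market A is larger by $92.4.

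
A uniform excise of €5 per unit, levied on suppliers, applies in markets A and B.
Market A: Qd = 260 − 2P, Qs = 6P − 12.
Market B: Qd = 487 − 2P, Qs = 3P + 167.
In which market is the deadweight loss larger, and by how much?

Market A: pre-tax P* = €34, Q* = 192; post-tax Q = 184.5; deadweight loss = €18.75.
Market B: pre-tax P* = €64, Q* = 359; post-tax Q = 353; deadweight loss = €15.
Difference: €18.75 vs €15 → market A is larger by €3.75.

Market A, by €3.75.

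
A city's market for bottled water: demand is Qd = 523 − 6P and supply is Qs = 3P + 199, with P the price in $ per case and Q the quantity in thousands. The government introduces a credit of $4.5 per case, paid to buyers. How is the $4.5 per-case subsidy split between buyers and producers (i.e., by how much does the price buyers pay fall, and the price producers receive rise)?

Buyers gain $1.5 per case; producers gain $3 per case.

Before the subsidy: set 523 − 6P = 3P + 199 → P* = $36, Q* = 307.
With a per-unit subsidy paid to buyers, each effectively pays P − 4.5, so demand becomes Qd = 523 − 6(P − 4.5).
New equilibrium: buyers pay $34.5, producers receive $39, Q = 316. (Wedge: Pb − Ps = −4.5.)
Gain to buyers: $1.5; to producers: $3. (They sum to $4.5.)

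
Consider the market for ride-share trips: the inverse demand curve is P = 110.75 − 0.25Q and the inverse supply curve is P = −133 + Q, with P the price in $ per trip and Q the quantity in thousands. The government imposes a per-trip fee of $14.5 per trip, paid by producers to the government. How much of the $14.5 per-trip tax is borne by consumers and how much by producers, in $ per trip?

Rewrite in direct form: Qd = 443 − 4P and Qs = P + 133.
Before the tax: set 443 − 4P = P + 133 → P* = $62, Q* = 195.
With the tax collected from producers, supply shifts: Qs = (P − 14.5) + 133.
New equilibrium: consumers pay $64.9, producers receive $50.4, Q = 183.4. (Wedge: Pb − Ps = 14.5.)
Burden on consumers: $2.9; on producers: $11.6. (They sum to $14.5.)
The less price-elastic side of the market bears the larger share of a per-unit tax.

Consumers bear $2.9 per trip; producers bear $11.6 per trip.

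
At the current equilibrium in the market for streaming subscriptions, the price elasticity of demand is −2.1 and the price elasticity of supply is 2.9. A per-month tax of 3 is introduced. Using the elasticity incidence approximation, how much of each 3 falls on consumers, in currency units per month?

Incidence ratio: consumers' share ≈ εs / (εs + |εd|) = 2.9 / (2.9 + 2.1) = 0.58.
So consumers bear ≈ 0.58 × 3 = 1.74; sellers bear 1.26.

Consumers bear ≈ 1.74 per month.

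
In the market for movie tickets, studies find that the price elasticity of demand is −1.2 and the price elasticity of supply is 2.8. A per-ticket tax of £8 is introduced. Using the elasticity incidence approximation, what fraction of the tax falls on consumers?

Incidence ratio: consumers' share ≈ εs / (εs + |εd|) = 2.8 / (2.8 + 1.2) = 0.7.
Supply is the more elastic side, so consumers bear the larger share.

Consumers' share ≈ 0.7.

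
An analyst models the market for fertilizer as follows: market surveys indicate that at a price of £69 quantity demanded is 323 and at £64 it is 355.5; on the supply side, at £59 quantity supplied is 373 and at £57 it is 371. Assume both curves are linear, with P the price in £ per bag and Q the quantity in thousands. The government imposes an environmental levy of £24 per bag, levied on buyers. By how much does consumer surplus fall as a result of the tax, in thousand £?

Demand slope: (355.5 − 323)/(64 − 69) = -6.5, so Qd = 771.5 − 6.5P.
Supply slope: (371 − 373)/(57 − 59) = 1, so Qs = P + 314.
Before the tax: set 771.5 − 6.5P = P + 314 → P* = £61, Q* = 375.
With the tax collected from buyers, demand (in seller-price terms) shifts: Qd = 771.5 − 6.5(P + 24).
New equilibrium: buyers pay £64.2, producers receive £40.2, Q = 354.2. (Wedge: Pb − Ps = 24.)
ΔCS is the trapezoid between Q = 354.2 and Q = 375 of height £3.2: ½ · (375 + 354.2) · 3.2 = £1166.72.

Consumer surplus falls by £1166.72 thousand.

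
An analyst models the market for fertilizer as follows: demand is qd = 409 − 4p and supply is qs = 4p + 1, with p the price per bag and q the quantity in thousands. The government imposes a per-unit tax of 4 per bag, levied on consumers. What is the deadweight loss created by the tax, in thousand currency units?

Deadweight loss = 16 thousand.

Before the tax: set 409 − 4p = 4p + 1 → p* = 51, q* = 205.
With the tax collected from consumers, demand (in seller-price terms) shifts: qd = 409 − 4(p + 4).
New equilibrium: consumers pay 53, producers receive 49, q = 197. (Wedge: pb − ps = 4.)
Quantity falls by |ΔQ| = |205 − 197| = 8.
DWL = ½ · t · |ΔQ| = ½ · 4 · 8 = 16.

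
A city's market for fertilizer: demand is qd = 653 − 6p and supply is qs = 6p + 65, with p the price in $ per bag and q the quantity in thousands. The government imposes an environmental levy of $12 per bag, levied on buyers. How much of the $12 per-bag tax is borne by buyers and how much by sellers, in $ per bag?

Buyers bear $6 per bag; sellers bear $6 per bag.

Without the tax, 653 − 6p = 6p + 65 gives 12p = 588, so p* = $49 and q* = 359.
With the tax collected from buyers, demand (in seller-price terms) shifts: qd = 653 − 6(p + 12).
Solving gives q = 323 with buyers paying $55 and sellers receiving $43 (the $12 wedge).
Burden on buyers: $6; on sellers: $6. (They sum to $12.)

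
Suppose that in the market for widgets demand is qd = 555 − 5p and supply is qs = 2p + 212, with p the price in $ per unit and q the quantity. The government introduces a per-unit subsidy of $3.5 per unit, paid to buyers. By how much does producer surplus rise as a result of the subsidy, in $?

Producer surplus rises by $781.25.

Without the subsidy, 555 − 5p = 2p + 212 gives 7p = 343, so p* = $49 and q* = 310.
With a per-unit subsidy paid to buyers, each effectively pays p − 3.5, so demand becomes qd = 555 − 5(p − 3.5).
Solving gives q = 315 with buyers paying $48 and suppliers receiving $51.5 (the $3.5 wedge).
ΔPS is the trapezoid between Q = 315 and Q = 310 of height $2.5: ½ · (310 + 315) · 2.5 = $781.25.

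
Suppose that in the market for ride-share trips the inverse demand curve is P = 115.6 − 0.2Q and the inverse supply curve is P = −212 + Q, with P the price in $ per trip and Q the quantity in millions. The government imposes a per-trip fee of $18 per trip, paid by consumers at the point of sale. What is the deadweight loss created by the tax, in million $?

Inverting to Q(P) form: Qd = 578 − 5P; Qs = P + 212.
Before the tax: set 578 − 5P = P + 212 → P* = $61, Q* = 273.
With the tax collected from consumers, demand (in seller-price terms) shifts: Qd = 578 − 5(P + 18).
New equilibrium: consumers pay $64, suppliers receive $46, Q = 258. (Wedge: Pb − Ps = 18.)
Quantity falls by |ΔQ| = |273 − 258| = 15.
DWL = ½ · t · |ΔQ| = ½ · 18 · 15 = $135.

Deadweight loss = $135 million.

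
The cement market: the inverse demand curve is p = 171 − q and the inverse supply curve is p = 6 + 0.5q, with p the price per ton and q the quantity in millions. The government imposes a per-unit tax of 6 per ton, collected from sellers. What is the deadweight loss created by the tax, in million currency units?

Deadweight loss = 12 million.

Inverting to q(p) form: qd = 171 − p; qs = 2p − 12.
Before the tax: set 171 − p = 2p − 12 → p* = 61, q* = 110.
With the tax collected from sellers, supply shifts: qs = 2(p − 6) − 12.
New equilibrium: buyers pay 65, sellers receive 59, q = 106. (Wedge: pb − ps = 6.)
Quantity falls by |ΔQ| = |110 − 106| = 4.
DWL = ½ · t · |ΔQ| = ½ · 6 · 4 = 12.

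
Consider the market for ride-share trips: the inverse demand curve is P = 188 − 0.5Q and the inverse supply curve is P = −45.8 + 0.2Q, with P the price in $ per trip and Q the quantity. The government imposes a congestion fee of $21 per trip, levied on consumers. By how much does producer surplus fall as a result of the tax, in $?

Rewrite in direct form: Qd = 376 − 2P and Qs = 5P + 229.
Without the tax, 376 − 2P = 5P + 229 gives 7P = 147, so P* = $21 and Q* = 334.
With the tax collected from consumers, demand (in seller-price terms) shifts: Qd = 376 − 2(P + 21).
New equilibrium: consumers pay $36, suppliers receive $15, Q = 304. (Wedge: Pb − Ps = 21.)
ΔPS is the trapezoid between Q = 304 and Q = 334 of height $6: ½ · (334 + 304) · 6 = $1914.

Producer surplus falls by $1914.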